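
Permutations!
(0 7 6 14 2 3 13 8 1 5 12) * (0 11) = (0 7 6 14 2 3 13 8 1 5 12 11) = [7, 5, 3, 13, 4, 12, 14, 6, 1, 9, 10, 0, 11, 8, 2]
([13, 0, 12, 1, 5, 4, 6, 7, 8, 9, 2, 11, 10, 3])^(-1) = [1, 3, 10, 13, 5, 4, 6, 7, 8, 9, 12, 11, 2, 0]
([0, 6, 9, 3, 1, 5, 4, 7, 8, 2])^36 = (9)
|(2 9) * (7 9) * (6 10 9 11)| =6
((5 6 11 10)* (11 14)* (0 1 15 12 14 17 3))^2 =((0 1 15 12 14 11 10 5 6 17 3))^2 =(0 15 14 10 6 3 1 12 11 5 17)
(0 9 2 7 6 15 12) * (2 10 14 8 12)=(0 9 10 14 8 12)(2 7 6 15)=[9, 1, 7, 3, 4, 5, 15, 6, 12, 10, 14, 11, 0, 13, 8, 2]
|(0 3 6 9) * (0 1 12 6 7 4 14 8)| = |(0 3 7 4 14 8)(1 12 6 9)| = 12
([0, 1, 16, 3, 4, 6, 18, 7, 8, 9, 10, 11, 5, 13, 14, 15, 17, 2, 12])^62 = (2 17 16)(5 18)(6 12)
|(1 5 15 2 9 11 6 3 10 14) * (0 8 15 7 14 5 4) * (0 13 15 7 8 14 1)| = 26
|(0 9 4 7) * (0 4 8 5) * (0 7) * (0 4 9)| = 4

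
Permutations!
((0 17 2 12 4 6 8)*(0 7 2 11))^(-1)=(0 11 17)(2 7 8 6 4 12)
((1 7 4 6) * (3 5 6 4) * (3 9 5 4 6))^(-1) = ((1 7 9 5 3 4 6))^(-1) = (1 6 4 3 5 9 7)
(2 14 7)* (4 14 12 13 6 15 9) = (2 12 13 6 15 9 4 14 7) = [0, 1, 12, 3, 14, 5, 15, 2, 8, 4, 10, 11, 13, 6, 7, 9]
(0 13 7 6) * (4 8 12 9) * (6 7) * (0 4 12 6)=[13, 1, 2, 3, 8, 5, 4, 7, 6, 12, 10, 11, 9, 0]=(0 13)(4 8 6)(9 12)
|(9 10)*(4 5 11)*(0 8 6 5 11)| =|(0 8 6 5)(4 11)(9 10)| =4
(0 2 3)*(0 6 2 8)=[8, 1, 3, 6, 4, 5, 2, 7, 0]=(0 8)(2 3 6)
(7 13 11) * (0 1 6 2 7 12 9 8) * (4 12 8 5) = (0 1 6 2 7 13 11 8)(4 12 9 5) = [1, 6, 7, 3, 12, 4, 2, 13, 0, 5, 10, 8, 9, 11]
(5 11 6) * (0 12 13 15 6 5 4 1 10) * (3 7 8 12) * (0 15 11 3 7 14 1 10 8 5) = (0 7 5 3 14 1 8 12 13 11)(4 10 15 6) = [7, 8, 2, 14, 10, 3, 4, 5, 12, 9, 15, 0, 13, 11, 1, 6]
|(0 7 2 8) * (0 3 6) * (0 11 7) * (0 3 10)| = 8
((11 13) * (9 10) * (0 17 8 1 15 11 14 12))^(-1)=((0 17 8 1 15 11 13 14 12)(9 10))^(-1)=(0 12 14 13 11 15 1 8 17)(9 10)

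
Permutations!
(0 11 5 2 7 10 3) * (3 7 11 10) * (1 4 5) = [10, 4, 11, 0, 5, 2, 6, 3, 8, 9, 7, 1] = (0 10 7 3)(1 4 5 2 11)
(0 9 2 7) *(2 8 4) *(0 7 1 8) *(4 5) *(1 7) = (0 9)(1 8 5 4 2 7) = [9, 8, 7, 3, 2, 4, 6, 1, 5, 0]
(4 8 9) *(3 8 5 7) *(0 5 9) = (0 5 7 3 8)(4 9) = [5, 1, 2, 8, 9, 7, 6, 3, 0, 4]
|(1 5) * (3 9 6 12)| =4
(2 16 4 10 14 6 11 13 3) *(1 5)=(1 5)(2 16 4 10 14 6 11 13 3)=[0, 5, 16, 2, 10, 1, 11, 7, 8, 9, 14, 13, 12, 3, 6, 15, 4]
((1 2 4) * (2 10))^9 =((1 10 2 4))^9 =(1 10 2 4)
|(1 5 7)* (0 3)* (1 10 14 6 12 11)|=8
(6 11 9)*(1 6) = [0, 6, 2, 3, 4, 5, 11, 7, 8, 1, 10, 9] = (1 6 11 9)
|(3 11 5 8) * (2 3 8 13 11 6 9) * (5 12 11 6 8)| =14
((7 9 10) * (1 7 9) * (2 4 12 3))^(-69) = (1 7)(2 3 12 4)(9 10)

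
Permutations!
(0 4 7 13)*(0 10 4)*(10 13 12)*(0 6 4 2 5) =(13)(0 6 4 7 12 10 2 5) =[6, 1, 5, 3, 7, 0, 4, 12, 8, 9, 2, 11, 10, 13]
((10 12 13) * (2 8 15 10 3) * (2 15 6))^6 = (3 15 10 12 13)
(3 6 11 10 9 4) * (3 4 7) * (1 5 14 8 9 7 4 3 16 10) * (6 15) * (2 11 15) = (1 5 14 8 9 4 3 2 11)(6 15)(7 16 10) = [0, 5, 11, 2, 3, 14, 15, 16, 9, 4, 7, 1, 12, 13, 8, 6, 10]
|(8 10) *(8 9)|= |(8 10 9)|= 3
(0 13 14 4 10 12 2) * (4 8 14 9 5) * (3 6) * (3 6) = (0 13 9 5 4 10 12 2)(8 14) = [13, 1, 0, 3, 10, 4, 6, 7, 14, 5, 12, 11, 2, 9, 8]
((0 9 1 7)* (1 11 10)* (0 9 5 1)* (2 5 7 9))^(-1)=((0 7 2 5 1 9 11 10))^(-1)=(0 10 11 9 1 5 2 7)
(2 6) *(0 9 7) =(0 9 7)(2 6) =[9, 1, 6, 3, 4, 5, 2, 0, 8, 7]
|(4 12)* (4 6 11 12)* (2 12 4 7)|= 6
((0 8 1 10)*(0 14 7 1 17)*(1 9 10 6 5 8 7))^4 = ((0 7 9 10 14 1 6 5 8 17))^4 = (0 14 8 9 6)(1 17 10 5 7)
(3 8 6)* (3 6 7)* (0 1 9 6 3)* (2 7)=[1, 9, 7, 8, 4, 5, 3, 0, 2, 6]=(0 1 9 6 3 8 2 7)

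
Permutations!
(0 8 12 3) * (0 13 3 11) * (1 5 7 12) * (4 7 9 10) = (0 8 1 5 9 10 4 7 12 11)(3 13) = [8, 5, 2, 13, 7, 9, 6, 12, 1, 10, 4, 0, 11, 3]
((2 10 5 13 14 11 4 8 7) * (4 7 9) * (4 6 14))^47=((2 10 5 13 4 8 9 6 14 11 7))^47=(2 13 9 11 10 4 6 7 5 8 14)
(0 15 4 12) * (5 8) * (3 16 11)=(0 15 4 12)(3 16 11)(5 8)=[15, 1, 2, 16, 12, 8, 6, 7, 5, 9, 10, 3, 0, 13, 14, 4, 11]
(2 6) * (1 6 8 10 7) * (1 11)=(1 6 2 8 10 7 11)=[0, 6, 8, 3, 4, 5, 2, 11, 10, 9, 7, 1]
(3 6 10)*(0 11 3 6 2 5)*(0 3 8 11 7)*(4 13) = (0 7)(2 5 3)(4 13)(6 10)(8 11) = [7, 1, 5, 2, 13, 3, 10, 0, 11, 9, 6, 8, 12, 4]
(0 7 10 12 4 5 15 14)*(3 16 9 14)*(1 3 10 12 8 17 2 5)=(0 7 12 4 1 3 16 9 14)(2 5 15 10 8 17)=[7, 3, 5, 16, 1, 15, 6, 12, 17, 14, 8, 11, 4, 13, 0, 10, 9, 2]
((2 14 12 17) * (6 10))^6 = (2 12)(14 17)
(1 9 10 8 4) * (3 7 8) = (1 9 10 3 7 8 4) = [0, 9, 2, 7, 1, 5, 6, 8, 4, 10, 3]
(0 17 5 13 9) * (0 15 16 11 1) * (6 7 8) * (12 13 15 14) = [17, 0, 2, 3, 4, 15, 7, 8, 6, 14, 10, 1, 13, 9, 12, 16, 11, 5] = (0 17 5 15 16 11 1)(6 7 8)(9 14 12 13)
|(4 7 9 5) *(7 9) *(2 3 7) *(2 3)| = |(3 7)(4 9 5)| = 6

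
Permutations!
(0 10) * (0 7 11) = (0 10 7 11) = [10, 1, 2, 3, 4, 5, 6, 11, 8, 9, 7, 0]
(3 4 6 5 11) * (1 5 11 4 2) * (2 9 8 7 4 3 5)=(1 2)(3 9 8 7 4 6 11 5)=[0, 2, 1, 9, 6, 3, 11, 4, 7, 8, 10, 5]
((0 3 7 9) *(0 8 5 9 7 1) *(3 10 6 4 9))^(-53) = ((0 10 6 4 9 8 5 3 1))^(-53) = (0 10 6 4 9 8 5 3 1)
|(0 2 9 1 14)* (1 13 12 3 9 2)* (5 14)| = |(0 1 5 14)(3 9 13 12)| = 4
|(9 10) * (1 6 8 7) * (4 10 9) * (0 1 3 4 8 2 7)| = |(0 1 6 2 7 3 4 10 8)| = 9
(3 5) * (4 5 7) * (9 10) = (3 7 4 5)(9 10) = [0, 1, 2, 7, 5, 3, 6, 4, 8, 10, 9]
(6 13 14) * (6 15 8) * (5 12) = [0, 1, 2, 3, 4, 12, 13, 7, 6, 9, 10, 11, 5, 14, 15, 8] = (5 12)(6 13 14 15 8)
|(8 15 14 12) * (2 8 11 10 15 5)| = |(2 8 5)(10 15 14 12 11)| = 15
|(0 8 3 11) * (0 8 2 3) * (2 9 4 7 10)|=|(0 9 4 7 10 2 3 11 8)|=9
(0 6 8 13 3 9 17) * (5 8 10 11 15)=(0 6 10 11 15 5 8 13 3 9 17)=[6, 1, 2, 9, 4, 8, 10, 7, 13, 17, 11, 15, 12, 3, 14, 5, 16, 0]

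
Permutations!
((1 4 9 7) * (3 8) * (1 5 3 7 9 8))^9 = ((9)(1 4 8 7 5 3))^9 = (9)(1 7)(3 8)(4 5)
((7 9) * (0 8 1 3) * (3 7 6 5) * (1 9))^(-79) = ((0 8 9 6 5 3)(1 7))^(-79) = (0 3 5 6 9 8)(1 7)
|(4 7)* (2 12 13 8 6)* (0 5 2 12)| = 12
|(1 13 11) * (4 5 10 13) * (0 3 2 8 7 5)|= 11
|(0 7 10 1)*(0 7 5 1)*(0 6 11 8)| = 8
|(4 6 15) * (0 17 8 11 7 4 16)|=|(0 17 8 11 7 4 6 15 16)|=9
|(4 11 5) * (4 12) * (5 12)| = 3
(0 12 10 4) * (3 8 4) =(0 12 10 3 8 4) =[12, 1, 2, 8, 0, 5, 6, 7, 4, 9, 3, 11, 10]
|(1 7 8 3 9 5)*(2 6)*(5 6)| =8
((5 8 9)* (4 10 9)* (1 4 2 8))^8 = (1 9 4 5 10)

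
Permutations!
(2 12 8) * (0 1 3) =(0 1 3)(2 12 8) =[1, 3, 12, 0, 4, 5, 6, 7, 2, 9, 10, 11, 8]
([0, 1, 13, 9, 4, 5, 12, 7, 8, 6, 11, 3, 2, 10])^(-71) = (2 13 10 11 3 9 6 12)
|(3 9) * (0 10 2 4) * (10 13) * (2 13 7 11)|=10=|(0 7 11 2 4)(3 9)(10 13)|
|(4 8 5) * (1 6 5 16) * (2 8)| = |(1 6 5 4 2 8 16)| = 7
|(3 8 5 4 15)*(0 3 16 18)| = 8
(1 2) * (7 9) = [0, 2, 1, 3, 4, 5, 6, 9, 8, 7] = (1 2)(7 9)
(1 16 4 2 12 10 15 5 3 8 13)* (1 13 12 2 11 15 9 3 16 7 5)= (1 7 5 16 4 11 15)(3 8 12 10 9)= [0, 7, 2, 8, 11, 16, 6, 5, 12, 3, 9, 15, 10, 13, 14, 1, 4]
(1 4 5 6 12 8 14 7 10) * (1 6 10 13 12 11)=(1 4 5 10 6 11)(7 13 12 8 14)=[0, 4, 2, 3, 5, 10, 11, 13, 14, 9, 6, 1, 8, 12, 7]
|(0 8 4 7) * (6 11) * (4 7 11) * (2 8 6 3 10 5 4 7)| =|(0 6 7)(2 8)(3 10 5 4 11)| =30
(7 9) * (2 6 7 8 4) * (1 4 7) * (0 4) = (0 4 2 6 1)(7 9 8) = [4, 0, 6, 3, 2, 5, 1, 9, 7, 8]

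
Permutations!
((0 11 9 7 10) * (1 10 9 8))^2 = (0 8 10 11 1)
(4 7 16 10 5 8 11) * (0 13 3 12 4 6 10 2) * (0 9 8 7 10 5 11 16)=[13, 1, 9, 12, 10, 7, 5, 0, 16, 8, 11, 6, 4, 3, 14, 15, 2]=(0 13 3 12 4 10 11 6 5 7)(2 9 8 16)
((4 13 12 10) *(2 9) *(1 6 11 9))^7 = ((1 6 11 9 2)(4 13 12 10))^7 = (1 11 2 6 9)(4 10 12 13)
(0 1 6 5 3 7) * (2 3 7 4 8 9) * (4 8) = (0 1 6 5 7)(2 3 8 9) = [1, 6, 3, 8, 4, 7, 5, 0, 9, 2]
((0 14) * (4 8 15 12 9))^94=(4 9 12 15 8)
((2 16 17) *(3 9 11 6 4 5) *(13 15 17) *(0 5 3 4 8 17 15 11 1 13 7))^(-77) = ((0 5 4 3 9 1 13 11 6 8 17 2 16 7))^(-77) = (0 11)(1 16)(2 9)(3 17)(4 8)(5 6)(7 13)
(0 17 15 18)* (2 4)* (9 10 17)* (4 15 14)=[9, 1, 15, 3, 2, 5, 6, 7, 8, 10, 17, 11, 12, 13, 4, 18, 16, 14, 0]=(0 9 10 17 14 4 2 15 18)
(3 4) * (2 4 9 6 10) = [0, 1, 4, 9, 3, 5, 10, 7, 8, 6, 2] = (2 4 3 9 6 10)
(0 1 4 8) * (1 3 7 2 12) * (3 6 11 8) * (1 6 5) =(0 5 1 4 3 7 2 12 6 11 8) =[5, 4, 12, 7, 3, 1, 11, 2, 0, 9, 10, 8, 6]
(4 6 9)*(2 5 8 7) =[0, 1, 5, 3, 6, 8, 9, 2, 7, 4] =(2 5 8 7)(4 6 9)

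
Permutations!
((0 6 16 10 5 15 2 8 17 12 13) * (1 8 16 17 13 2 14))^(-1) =(0 13 8 1 14 15 5 10 16 2 12 17 6)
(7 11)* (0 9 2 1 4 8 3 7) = (0 9 2 1 4 8 3 7 11) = [9, 4, 1, 7, 8, 5, 6, 11, 3, 2, 10, 0]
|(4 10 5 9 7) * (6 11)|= 10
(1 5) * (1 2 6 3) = (1 5 2 6 3) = [0, 5, 6, 1, 4, 2, 3]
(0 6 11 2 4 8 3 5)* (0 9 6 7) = (0 7)(2 4 8 3 5 9 6 11) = [7, 1, 4, 5, 8, 9, 11, 0, 3, 6, 10, 2]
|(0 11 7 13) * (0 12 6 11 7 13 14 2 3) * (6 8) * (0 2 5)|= |(0 7 14 5)(2 3)(6 11 13 12 8)|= 20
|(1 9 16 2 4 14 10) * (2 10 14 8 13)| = 4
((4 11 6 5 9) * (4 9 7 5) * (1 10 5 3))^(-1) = ((1 10 5 7 3)(4 11 6))^(-1) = (1 3 7 5 10)(4 6 11)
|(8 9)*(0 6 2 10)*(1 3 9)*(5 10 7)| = |(0 6 2 7 5 10)(1 3 9 8)| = 12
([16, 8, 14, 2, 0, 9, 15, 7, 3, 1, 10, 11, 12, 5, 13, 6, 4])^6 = (16)(1 5 14 3)(2 8 9 13)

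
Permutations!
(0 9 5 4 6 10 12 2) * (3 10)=(0 9 5 4 6 3 10 12 2)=[9, 1, 0, 10, 6, 4, 3, 7, 8, 5, 12, 11, 2]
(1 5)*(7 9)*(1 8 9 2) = (1 5 8 9 7 2) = [0, 5, 1, 3, 4, 8, 6, 2, 9, 7]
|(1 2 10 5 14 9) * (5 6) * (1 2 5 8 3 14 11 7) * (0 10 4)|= |(0 10 6 8 3 14 9 2 4)(1 5 11 7)|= 36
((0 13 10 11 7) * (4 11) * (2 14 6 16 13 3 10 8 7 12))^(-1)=(0 7 8 13 16 6 14 2 12 11 4 10 3)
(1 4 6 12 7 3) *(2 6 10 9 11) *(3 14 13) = (1 4 10 9 11 2 6 12 7 14 13 3) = [0, 4, 6, 1, 10, 5, 12, 14, 8, 11, 9, 2, 7, 3, 13]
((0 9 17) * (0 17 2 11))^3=(17)(0 11 2 9)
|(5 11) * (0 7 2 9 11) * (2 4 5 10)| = 4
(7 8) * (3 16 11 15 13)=[0, 1, 2, 16, 4, 5, 6, 8, 7, 9, 10, 15, 12, 3, 14, 13, 11]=(3 16 11 15 13)(7 8)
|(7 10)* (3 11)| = 2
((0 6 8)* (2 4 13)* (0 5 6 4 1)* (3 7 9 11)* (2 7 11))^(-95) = (0 7 1 13 2 4 9)(3 11)(5 6 8) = ((0 4 13 7 9 2 1)(3 11)(5 6 8))^(-95)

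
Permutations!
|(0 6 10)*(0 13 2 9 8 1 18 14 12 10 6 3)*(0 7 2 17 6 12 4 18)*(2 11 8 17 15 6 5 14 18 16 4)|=30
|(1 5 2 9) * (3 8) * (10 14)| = 4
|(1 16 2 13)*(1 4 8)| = |(1 16 2 13 4 8)| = 6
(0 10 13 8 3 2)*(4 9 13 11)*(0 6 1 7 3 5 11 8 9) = [10, 7, 6, 2, 0, 11, 1, 3, 5, 13, 8, 4, 12, 9] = (0 10 8 5 11 4)(1 7 3 2 6)(9 13)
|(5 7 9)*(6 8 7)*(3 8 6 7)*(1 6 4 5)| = |(1 6 4 5 7 9)(3 8)| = 6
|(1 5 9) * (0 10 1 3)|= |(0 10 1 5 9 3)|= 6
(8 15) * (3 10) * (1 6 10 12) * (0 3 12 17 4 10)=[3, 6, 2, 17, 10, 5, 0, 7, 15, 9, 12, 11, 1, 13, 14, 8, 16, 4]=(0 3 17 4 10 12 1 6)(8 15)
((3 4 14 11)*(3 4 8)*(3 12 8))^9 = ((4 14 11)(8 12))^9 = (14)(8 12)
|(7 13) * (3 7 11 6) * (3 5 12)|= 7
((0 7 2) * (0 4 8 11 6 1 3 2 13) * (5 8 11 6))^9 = (13)(1 3 2 4 11 5 8 6)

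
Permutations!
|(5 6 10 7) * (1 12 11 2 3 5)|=|(1 12 11 2 3 5 6 10 7)|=9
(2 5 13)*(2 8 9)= (2 5 13 8 9)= [0, 1, 5, 3, 4, 13, 6, 7, 9, 2, 10, 11, 12, 8]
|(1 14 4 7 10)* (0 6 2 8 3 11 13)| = 35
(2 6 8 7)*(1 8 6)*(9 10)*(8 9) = [0, 9, 1, 3, 4, 5, 6, 2, 7, 10, 8] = (1 9 10 8 7 2)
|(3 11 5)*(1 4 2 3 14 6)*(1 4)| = 7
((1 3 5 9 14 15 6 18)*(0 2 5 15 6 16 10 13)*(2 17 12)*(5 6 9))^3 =(0 2 1 16)(3 10 17 6)(9 14)(12 18 15 13)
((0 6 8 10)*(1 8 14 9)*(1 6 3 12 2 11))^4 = ((0 3 12 2 11 1 8 10)(6 14 9))^4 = (0 11)(1 3)(2 10)(6 14 9)(8 12)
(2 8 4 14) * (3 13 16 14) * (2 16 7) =(2 8 4 3 13 7)(14 16) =[0, 1, 8, 13, 3, 5, 6, 2, 4, 9, 10, 11, 12, 7, 16, 15, 14]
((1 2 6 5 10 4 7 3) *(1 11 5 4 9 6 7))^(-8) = ((1 2 7 3 11 5 10 9 6 4))^(-8) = (1 7 11 10 6)(2 3 5 9 4)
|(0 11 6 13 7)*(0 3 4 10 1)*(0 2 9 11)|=10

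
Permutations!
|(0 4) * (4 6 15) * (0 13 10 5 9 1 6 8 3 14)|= 8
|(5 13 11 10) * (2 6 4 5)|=|(2 6 4 5 13 11 10)|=7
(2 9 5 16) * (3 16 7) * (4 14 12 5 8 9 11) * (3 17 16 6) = (2 11 4 14 12 5 7 17 16)(3 6)(8 9) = [0, 1, 11, 6, 14, 7, 3, 17, 9, 8, 10, 4, 5, 13, 12, 15, 2, 16]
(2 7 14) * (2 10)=(2 7 14 10)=[0, 1, 7, 3, 4, 5, 6, 14, 8, 9, 2, 11, 12, 13, 10]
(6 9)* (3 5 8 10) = (3 5 8 10)(6 9) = [0, 1, 2, 5, 4, 8, 9, 7, 10, 6, 3]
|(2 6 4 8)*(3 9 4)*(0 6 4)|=12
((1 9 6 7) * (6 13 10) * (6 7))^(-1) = (1 7 10 13 9)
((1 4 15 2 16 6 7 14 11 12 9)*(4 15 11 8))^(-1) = (1 9 12 11 4 8 14 7 6 16 2 15)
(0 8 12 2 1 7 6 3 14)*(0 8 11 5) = (0 11 5)(1 7 6 3 14 8 12 2) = [11, 7, 1, 14, 4, 0, 3, 6, 12, 9, 10, 5, 2, 13, 8]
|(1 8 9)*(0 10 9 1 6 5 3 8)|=|(0 10 9 6 5 3 8 1)|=8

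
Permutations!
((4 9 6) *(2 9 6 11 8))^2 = ((2 9 11 8)(4 6))^2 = (2 11)(8 9)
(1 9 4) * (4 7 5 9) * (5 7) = [0, 4, 2, 3, 1, 9, 6, 7, 8, 5] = (1 4)(5 9)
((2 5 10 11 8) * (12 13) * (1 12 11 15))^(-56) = (1 10 2 11 12 15 5 8 13) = ((1 12 13 11 8 2 5 10 15))^(-56)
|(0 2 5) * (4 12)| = 6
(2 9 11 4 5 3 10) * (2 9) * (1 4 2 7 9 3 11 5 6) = (1 4 6)(2 7 9 5 11)(3 10) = [0, 4, 7, 10, 6, 11, 1, 9, 8, 5, 3, 2]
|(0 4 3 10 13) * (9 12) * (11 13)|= |(0 4 3 10 11 13)(9 12)|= 6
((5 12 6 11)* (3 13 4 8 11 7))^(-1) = ((3 13 4 8 11 5 12 6 7))^(-1) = (3 7 6 12 5 11 8 4 13)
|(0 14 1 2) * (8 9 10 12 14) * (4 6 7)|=24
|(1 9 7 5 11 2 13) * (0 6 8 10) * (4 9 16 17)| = 20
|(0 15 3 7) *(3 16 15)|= 6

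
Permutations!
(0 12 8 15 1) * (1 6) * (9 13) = (0 12 8 15 6 1)(9 13) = [12, 0, 2, 3, 4, 5, 1, 7, 15, 13, 10, 11, 8, 9, 14, 6]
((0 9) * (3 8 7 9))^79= ((0 3 8 7 9))^79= (0 9 7 8 3)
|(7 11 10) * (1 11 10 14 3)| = |(1 11 14 3)(7 10)| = 4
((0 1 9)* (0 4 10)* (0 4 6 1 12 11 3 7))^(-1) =((0 12 11 3 7)(1 9 6)(4 10))^(-1) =(0 7 3 11 12)(1 6 9)(4 10)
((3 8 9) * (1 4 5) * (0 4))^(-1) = ((0 4 5 1)(3 8 9))^(-1) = (0 1 5 4)(3 9 8)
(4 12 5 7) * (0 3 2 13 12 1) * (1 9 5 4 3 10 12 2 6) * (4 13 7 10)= (0 4 9 5 10 12 13 2 7 3 6 1)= [4, 0, 7, 6, 9, 10, 1, 3, 8, 5, 12, 11, 13, 2]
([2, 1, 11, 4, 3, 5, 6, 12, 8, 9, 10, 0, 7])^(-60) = [0, 1, 2, 3, 4, 5, 6, 7, 8, 9, 10, 11, 12]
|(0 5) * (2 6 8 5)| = 5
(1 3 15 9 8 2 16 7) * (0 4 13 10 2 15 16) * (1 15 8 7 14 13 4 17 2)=[17, 3, 0, 16, 4, 5, 6, 15, 8, 7, 1, 11, 12, 10, 13, 9, 14, 2]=(0 17 2)(1 3 16 14 13 10)(7 15 9)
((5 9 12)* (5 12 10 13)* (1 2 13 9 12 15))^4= ((1 2 13 5 12 15)(9 10))^4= (1 12 13)(2 15 5)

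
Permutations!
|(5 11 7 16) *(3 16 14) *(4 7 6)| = 8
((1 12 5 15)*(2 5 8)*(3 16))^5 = (1 15 5 2 8 12)(3 16)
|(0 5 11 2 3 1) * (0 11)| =4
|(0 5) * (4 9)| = 2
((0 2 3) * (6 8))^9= (6 8)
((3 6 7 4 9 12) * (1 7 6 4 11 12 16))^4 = ((1 7 11 12 3 4 9 16))^4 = (1 3)(4 7)(9 11)(12 16)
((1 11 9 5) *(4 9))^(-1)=((1 11 4 9 5))^(-1)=(1 5 9 4 11)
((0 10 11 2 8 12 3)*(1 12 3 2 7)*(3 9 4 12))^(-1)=(0 3 1 7 11 10)(2 12 4 9 8)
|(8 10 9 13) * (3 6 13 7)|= 7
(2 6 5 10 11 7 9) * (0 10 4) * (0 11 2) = (0 10 2 6 5 4 11 7 9) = [10, 1, 6, 3, 11, 4, 5, 9, 8, 0, 2, 7]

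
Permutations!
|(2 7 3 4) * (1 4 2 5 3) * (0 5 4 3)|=|(0 5)(1 3 2 7)|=4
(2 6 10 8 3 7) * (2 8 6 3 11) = (2 3 7 8 11)(6 10) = [0, 1, 3, 7, 4, 5, 10, 8, 11, 9, 6, 2]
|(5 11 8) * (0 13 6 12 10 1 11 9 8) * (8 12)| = 10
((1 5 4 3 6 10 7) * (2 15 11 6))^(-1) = (1 7 10 6 11 15 2 3 4 5)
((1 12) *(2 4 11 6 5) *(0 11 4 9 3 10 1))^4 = ((0 11 6 5 2 9 3 10 1 12))^4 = (0 2 1 6 3)(5 10 11 9 12)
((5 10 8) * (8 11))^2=((5 10 11 8))^2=(5 11)(8 10)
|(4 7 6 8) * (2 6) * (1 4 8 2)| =6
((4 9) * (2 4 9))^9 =((9)(2 4))^9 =(9)(2 4)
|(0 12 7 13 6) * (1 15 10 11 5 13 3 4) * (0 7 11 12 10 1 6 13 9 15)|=8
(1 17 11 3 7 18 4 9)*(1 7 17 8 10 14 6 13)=[0, 8, 2, 17, 9, 5, 13, 18, 10, 7, 14, 3, 12, 1, 6, 15, 16, 11, 4]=(1 8 10 14 6 13)(3 17 11)(4 9 7 18)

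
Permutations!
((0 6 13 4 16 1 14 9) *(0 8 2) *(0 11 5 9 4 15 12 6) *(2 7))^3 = (1 16 4 14)(2 9)(5 7)(6 12 15 13)(8 11)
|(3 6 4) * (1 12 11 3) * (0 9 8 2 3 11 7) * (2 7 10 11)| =8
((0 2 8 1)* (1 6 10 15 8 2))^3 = ((0 1)(6 10 15 8))^3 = (0 1)(6 8 15 10)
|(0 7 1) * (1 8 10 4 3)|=7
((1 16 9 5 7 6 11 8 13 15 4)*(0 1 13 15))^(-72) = (16)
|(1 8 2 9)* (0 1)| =5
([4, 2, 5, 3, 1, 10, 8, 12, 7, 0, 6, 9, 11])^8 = [7, 11, 9, 3, 12, 0, 1, 5, 2, 8, 4, 6, 10]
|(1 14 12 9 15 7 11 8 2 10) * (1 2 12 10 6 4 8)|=|(1 14 10 2 6 4 8 12 9 15 7 11)|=12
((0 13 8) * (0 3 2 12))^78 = ((0 13 8 3 2 12))^78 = (13)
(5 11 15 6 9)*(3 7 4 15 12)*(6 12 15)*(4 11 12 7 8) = [0, 1, 2, 8, 6, 12, 9, 11, 4, 5, 10, 15, 3, 13, 14, 7] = (3 8 4 6 9 5 12)(7 11 15)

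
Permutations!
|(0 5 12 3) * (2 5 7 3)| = |(0 7 3)(2 5 12)| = 3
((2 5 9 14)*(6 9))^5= ((2 5 6 9 14))^5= (14)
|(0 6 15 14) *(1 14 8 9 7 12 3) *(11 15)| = 11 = |(0 6 11 15 8 9 7 12 3 1 14)|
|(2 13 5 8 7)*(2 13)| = 4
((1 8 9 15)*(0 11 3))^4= (15)(0 11 3)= ((0 11 3)(1 8 9 15))^4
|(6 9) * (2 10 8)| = 6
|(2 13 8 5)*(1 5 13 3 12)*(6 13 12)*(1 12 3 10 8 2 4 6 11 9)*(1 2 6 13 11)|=|(1 5 4 13 6 11 9 2 10 8 3)|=11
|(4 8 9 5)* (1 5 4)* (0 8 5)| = 6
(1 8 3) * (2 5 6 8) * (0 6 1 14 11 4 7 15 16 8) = (0 6)(1 2 5)(3 14 11 4 7 15 16 8) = [6, 2, 5, 14, 7, 1, 0, 15, 3, 9, 10, 4, 12, 13, 11, 16, 8]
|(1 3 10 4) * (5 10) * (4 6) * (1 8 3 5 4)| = 12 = |(1 5 10 6)(3 4 8)|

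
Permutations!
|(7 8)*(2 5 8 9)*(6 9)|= 6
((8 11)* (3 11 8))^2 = ((3 11))^2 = (11)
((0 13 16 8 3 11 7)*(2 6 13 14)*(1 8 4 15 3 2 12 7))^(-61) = (0 7 12 14)(1 11 3 15 4 16 13 6 2 8)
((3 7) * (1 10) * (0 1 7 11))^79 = (0 1 10 7 3 11)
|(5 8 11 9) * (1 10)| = 4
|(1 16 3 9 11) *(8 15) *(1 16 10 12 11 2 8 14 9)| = 30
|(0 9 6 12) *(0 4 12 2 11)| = 10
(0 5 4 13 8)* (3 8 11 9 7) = (0 5 4 13 11 9 7 3 8) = [5, 1, 2, 8, 13, 4, 6, 3, 0, 7, 10, 9, 12, 11]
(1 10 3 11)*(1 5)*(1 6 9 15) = [0, 10, 2, 11, 4, 6, 9, 7, 8, 15, 3, 5, 12, 13, 14, 1] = (1 10 3 11 5 6 9 15)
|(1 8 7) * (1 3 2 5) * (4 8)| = 7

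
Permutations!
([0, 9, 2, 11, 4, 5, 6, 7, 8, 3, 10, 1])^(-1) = [0, 11, 2, 9, 4, 5, 6, 7, 8, 1, 10, 3]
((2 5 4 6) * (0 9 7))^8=(0 7 9)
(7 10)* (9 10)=(7 9 10)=[0, 1, 2, 3, 4, 5, 6, 9, 8, 10, 7]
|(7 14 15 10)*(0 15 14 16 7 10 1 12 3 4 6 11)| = |(0 15 1 12 3 4 6 11)(7 16)| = 8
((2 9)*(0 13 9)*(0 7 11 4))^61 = (0 11 2 13 4 7 9)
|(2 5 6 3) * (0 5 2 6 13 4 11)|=|(0 5 13 4 11)(3 6)|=10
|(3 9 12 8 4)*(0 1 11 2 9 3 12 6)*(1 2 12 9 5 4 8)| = |(0 2 5 4 9 6)(1 11 12)| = 6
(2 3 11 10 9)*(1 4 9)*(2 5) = (1 4 9 5 2 3 11 10) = [0, 4, 3, 11, 9, 2, 6, 7, 8, 5, 1, 10]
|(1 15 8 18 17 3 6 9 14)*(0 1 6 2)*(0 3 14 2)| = |(0 1 15 8 18 17 14 6 9 2 3)| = 11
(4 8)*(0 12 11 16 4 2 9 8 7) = (0 12 11 16 4 7)(2 9 8) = [12, 1, 9, 3, 7, 5, 6, 0, 2, 8, 10, 16, 11, 13, 14, 15, 4]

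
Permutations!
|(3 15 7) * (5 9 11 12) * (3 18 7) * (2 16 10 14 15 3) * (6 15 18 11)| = |(2 16 10 14 18 7 11 12 5 9 6 15)| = 12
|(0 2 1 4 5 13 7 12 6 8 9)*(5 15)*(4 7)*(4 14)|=|(0 2 1 7 12 6 8 9)(4 15 5 13 14)|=40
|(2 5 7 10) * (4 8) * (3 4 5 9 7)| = 4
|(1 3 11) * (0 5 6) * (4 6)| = 12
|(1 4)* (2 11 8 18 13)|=|(1 4)(2 11 8 18 13)|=10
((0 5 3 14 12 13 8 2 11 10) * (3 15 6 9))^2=(0 15 9 14 13 2 10 5 6 3 12 8 11)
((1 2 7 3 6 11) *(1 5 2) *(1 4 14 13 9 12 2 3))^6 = (1 2 9 14)(3 11)(4 7 12 13)(5 6)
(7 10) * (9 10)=(7 9 10)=[0, 1, 2, 3, 4, 5, 6, 9, 8, 10, 7]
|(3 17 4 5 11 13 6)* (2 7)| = 14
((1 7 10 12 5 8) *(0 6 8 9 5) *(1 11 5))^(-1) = ((0 6 8 11 5 9 1 7 10 12))^(-1) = (0 12 10 7 1 9 5 11 8 6)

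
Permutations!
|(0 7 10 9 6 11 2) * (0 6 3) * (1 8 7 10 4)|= 12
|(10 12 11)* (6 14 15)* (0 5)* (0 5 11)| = 12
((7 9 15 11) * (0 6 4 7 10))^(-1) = ((0 6 4 7 9 15 11 10))^(-1) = (0 10 11 15 9 7 4 6)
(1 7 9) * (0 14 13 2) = [14, 7, 0, 3, 4, 5, 6, 9, 8, 1, 10, 11, 12, 2, 13] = (0 14 13 2)(1 7 9)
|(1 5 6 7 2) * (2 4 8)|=7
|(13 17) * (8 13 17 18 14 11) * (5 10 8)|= 7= |(5 10 8 13 18 14 11)|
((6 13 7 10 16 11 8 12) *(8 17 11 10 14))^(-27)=(6 14)(7 12)(8 13)(10 16)(11 17)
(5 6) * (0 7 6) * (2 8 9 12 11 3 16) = (0 7 6 5)(2 8 9 12 11 3 16) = [7, 1, 8, 16, 4, 0, 5, 6, 9, 12, 10, 3, 11, 13, 14, 15, 2]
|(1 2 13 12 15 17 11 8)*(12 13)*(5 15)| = |(1 2 12 5 15 17 11 8)| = 8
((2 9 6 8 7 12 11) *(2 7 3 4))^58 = (2 3 6)(4 8 9)(7 12 11)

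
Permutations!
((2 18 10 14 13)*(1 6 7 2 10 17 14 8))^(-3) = (1 13 18 6 10 17 7 8 14 2)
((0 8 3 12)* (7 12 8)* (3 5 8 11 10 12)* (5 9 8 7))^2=((0 5 7 3 11 10 12)(8 9))^2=(0 7 11 12 5 3 10)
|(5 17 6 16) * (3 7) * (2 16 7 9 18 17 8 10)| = |(2 16 5 8 10)(3 9 18 17 6 7)| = 30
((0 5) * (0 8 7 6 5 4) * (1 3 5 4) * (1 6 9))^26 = ((0 6 4)(1 3 5 8 7 9))^26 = (0 4 6)(1 5 7)(3 8 9)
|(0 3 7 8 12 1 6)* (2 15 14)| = |(0 3 7 8 12 1 6)(2 15 14)| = 21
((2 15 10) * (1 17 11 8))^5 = (1 17 11 8)(2 10 15)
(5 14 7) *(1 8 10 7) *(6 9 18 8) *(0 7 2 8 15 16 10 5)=(0 7)(1 6 9 18 15 16 10 2 8 5 14)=[7, 6, 8, 3, 4, 14, 9, 0, 5, 18, 2, 11, 12, 13, 1, 16, 10, 17, 15]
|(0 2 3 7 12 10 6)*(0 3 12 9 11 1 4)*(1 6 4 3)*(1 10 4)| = |(0 2 12 4)(1 3 7 9 11 6 10)| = 28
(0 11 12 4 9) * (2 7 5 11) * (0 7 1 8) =(0 2 1 8)(4 9 7 5 11 12) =[2, 8, 1, 3, 9, 11, 6, 5, 0, 7, 10, 12, 4]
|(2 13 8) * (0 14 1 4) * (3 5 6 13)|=12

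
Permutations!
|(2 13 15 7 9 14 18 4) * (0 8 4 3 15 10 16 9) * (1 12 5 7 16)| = |(0 8 4 2 13 10 1 12 5 7)(3 15 16 9 14 18)| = 30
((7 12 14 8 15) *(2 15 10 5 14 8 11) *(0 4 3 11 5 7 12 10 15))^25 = (5 14)(7 10)(8 15 12)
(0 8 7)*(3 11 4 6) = (0 8 7)(3 11 4 6) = [8, 1, 2, 11, 6, 5, 3, 0, 7, 9, 10, 4]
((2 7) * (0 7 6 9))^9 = (0 9 6 2 7)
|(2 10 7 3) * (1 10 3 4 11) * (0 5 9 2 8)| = |(0 5 9 2 3 8)(1 10 7 4 11)| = 30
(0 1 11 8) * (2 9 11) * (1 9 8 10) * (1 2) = (0 9 11 10 2 8) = [9, 1, 8, 3, 4, 5, 6, 7, 0, 11, 2, 10]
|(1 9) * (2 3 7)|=6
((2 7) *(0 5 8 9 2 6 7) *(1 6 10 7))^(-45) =((0 5 8 9 2)(1 6)(7 10))^(-45) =(1 6)(7 10)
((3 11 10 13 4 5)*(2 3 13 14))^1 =(2 3 11 10 14)(4 5 13)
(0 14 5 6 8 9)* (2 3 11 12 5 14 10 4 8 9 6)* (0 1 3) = (14)(0 10 4 8 6 9 1 3 11 12 5 2) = [10, 3, 0, 11, 8, 2, 9, 7, 6, 1, 4, 12, 5, 13, 14]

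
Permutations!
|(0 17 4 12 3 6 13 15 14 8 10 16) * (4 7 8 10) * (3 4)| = |(0 17 7 8 3 6 13 15 14 10 16)(4 12)| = 22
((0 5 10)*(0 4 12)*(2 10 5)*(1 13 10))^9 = (0 1 10 12 2 13 4)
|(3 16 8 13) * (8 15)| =5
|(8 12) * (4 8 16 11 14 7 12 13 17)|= |(4 8 13 17)(7 12 16 11 14)|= 20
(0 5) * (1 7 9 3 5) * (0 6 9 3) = (0 1 7 3 5 6 9) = [1, 7, 2, 5, 4, 6, 9, 3, 8, 0]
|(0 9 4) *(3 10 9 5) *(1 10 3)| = 6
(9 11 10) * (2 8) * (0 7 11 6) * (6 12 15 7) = (0 6)(2 8)(7 11 10 9 12 15) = [6, 1, 8, 3, 4, 5, 0, 11, 2, 12, 9, 10, 15, 13, 14, 7]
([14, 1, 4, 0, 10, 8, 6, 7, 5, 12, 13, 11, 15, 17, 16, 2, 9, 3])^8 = (0 10 12)(2 16 17)(3 4 9)(13 15 14)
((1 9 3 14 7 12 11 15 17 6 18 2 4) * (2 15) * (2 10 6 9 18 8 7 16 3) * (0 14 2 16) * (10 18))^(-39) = ((0 14)(1 10 6 8 7 12 11 18 15 17 9 16 3 2 4))^(-39) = (0 14)(1 11 3 8 17)(2 7 9 10 18)(4 12 16 6 15)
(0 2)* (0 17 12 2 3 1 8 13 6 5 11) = (0 3 1 8 13 6 5 11)(2 17 12) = [3, 8, 17, 1, 4, 11, 5, 7, 13, 9, 10, 0, 2, 6, 14, 15, 16, 12]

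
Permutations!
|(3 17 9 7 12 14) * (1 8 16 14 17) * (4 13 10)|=|(1 8 16 14 3)(4 13 10)(7 12 17 9)|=60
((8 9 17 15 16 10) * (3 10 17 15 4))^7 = ((3 10 8 9 15 16 17 4))^7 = (3 4 17 16 15 9 8 10)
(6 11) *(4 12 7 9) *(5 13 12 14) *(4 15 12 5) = (4 14)(5 13)(6 11)(7 9 15 12) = [0, 1, 2, 3, 14, 13, 11, 9, 8, 15, 10, 6, 7, 5, 4, 12]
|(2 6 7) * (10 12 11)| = |(2 6 7)(10 12 11)| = 3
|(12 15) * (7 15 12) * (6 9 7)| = 4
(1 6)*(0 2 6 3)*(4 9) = (0 2 6 1 3)(4 9) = [2, 3, 6, 0, 9, 5, 1, 7, 8, 4]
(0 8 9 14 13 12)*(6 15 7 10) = (0 8 9 14 13 12)(6 15 7 10) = [8, 1, 2, 3, 4, 5, 15, 10, 9, 14, 6, 11, 0, 12, 13, 7]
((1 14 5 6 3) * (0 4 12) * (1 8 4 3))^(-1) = (0 12 4 8 3)(1 6 5 14)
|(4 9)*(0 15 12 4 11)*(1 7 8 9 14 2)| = 11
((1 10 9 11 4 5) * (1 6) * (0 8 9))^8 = (0 10 1 6 5 4 11 9 8)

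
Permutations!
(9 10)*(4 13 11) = (4 13 11)(9 10) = [0, 1, 2, 3, 13, 5, 6, 7, 8, 10, 9, 4, 12, 11]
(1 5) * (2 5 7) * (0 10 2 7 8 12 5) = (0 10 2)(1 8 12 5) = [10, 8, 0, 3, 4, 1, 6, 7, 12, 9, 2, 11, 5]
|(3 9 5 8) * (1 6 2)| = 12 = |(1 6 2)(3 9 5 8)|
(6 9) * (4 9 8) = (4 9 6 8) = [0, 1, 2, 3, 9, 5, 8, 7, 4, 6]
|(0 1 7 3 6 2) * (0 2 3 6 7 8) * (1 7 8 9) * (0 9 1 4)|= |(0 7 6 3 8 9 4)|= 7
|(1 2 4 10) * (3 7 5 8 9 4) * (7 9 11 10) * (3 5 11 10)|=5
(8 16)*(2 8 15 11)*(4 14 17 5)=(2 8 16 15 11)(4 14 17 5)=[0, 1, 8, 3, 14, 4, 6, 7, 16, 9, 10, 2, 12, 13, 17, 11, 15, 5]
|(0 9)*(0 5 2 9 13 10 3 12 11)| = |(0 13 10 3 12 11)(2 9 5)| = 6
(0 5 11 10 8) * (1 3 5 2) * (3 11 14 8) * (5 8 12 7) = [2, 11, 1, 8, 4, 14, 6, 5, 0, 9, 3, 10, 7, 13, 12] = (0 2 1 11 10 3 8)(5 14 12 7)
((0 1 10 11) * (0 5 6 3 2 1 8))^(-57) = (0 8)(1 2 3 6 5 11 10)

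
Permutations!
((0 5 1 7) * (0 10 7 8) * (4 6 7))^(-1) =(0 8 1 5)(4 10 7 6)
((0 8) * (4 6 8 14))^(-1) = ((0 14 4 6 8))^(-1) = (0 8 6 4 14)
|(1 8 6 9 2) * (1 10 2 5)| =10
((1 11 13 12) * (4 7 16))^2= (1 13)(4 16 7)(11 12)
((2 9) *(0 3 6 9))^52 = ((0 3 6 9 2))^52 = (0 6 2 3 9)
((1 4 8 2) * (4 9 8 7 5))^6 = ((1 9 8 2)(4 7 5))^6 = (1 8)(2 9)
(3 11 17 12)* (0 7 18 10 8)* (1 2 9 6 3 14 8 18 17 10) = (0 7 17 12 14 8)(1 2 9 6 3 11 10 18) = [7, 2, 9, 11, 4, 5, 3, 17, 0, 6, 18, 10, 14, 13, 8, 15, 16, 12, 1]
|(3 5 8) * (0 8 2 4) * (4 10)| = |(0 8 3 5 2 10 4)| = 7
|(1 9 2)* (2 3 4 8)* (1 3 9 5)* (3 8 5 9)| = 10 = |(1 9 3 4 5)(2 8)|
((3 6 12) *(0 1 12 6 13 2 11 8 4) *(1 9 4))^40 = (0 9 4)(1 11 13 12 8 2 3)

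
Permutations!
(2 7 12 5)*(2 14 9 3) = (2 7 12 5 14 9 3) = [0, 1, 7, 2, 4, 14, 6, 12, 8, 3, 10, 11, 5, 13, 9]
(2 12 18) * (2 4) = (2 12 18 4) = [0, 1, 12, 3, 2, 5, 6, 7, 8, 9, 10, 11, 18, 13, 14, 15, 16, 17, 4]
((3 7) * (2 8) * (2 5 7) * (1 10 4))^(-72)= (10)(2 7 8 3 5)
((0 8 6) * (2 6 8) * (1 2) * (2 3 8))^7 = ((0 1 3 8 2 6))^7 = (0 1 3 8 2 6)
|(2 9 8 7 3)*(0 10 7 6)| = 8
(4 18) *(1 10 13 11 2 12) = (1 10 13 11 2 12)(4 18) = [0, 10, 12, 3, 18, 5, 6, 7, 8, 9, 13, 2, 1, 11, 14, 15, 16, 17, 4]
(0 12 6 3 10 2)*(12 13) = [13, 1, 0, 10, 4, 5, 3, 7, 8, 9, 2, 11, 6, 12] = (0 13 12 6 3 10 2)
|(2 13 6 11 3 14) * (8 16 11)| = |(2 13 6 8 16 11 3 14)| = 8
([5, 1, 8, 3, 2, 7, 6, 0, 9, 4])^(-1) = [7, 1, 4, 3, 9, 0, 6, 5, 2, 8]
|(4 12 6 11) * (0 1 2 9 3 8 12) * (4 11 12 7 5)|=18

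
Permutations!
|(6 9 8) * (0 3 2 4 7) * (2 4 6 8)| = 12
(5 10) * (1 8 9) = [0, 8, 2, 3, 4, 10, 6, 7, 9, 1, 5] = (1 8 9)(5 10)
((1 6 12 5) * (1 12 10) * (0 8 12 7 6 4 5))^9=(12)(1 7)(4 6)(5 10)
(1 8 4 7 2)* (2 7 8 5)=[0, 5, 1, 3, 8, 2, 6, 7, 4]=(1 5 2)(4 8)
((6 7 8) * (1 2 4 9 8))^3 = (1 9 7 4 6 2 8)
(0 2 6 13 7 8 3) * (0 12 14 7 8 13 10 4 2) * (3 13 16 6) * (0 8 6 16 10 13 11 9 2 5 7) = (16)(0 8 11 9 2 3 12 14)(4 5 7 10)(6 13) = [8, 1, 3, 12, 5, 7, 13, 10, 11, 2, 4, 9, 14, 6, 0, 15, 16]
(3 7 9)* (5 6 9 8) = (3 7 8 5 6 9) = [0, 1, 2, 7, 4, 6, 9, 8, 5, 3]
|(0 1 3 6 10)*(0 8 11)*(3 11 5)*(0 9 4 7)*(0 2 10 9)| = 9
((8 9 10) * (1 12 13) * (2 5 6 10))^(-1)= ((1 12 13)(2 5 6 10 8 9))^(-1)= (1 13 12)(2 9 8 10 6 5)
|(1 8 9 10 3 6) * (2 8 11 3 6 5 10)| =6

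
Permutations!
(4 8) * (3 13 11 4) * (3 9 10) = [0, 1, 2, 13, 8, 5, 6, 7, 9, 10, 3, 4, 12, 11] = (3 13 11 4 8 9 10)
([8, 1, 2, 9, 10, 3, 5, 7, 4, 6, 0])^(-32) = [0, 1, 2, 3, 4, 5, 6, 7, 8, 9, 10]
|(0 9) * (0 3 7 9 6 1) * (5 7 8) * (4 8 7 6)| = |(0 4 8 5 6 1)(3 7 9)| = 6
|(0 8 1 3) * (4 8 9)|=|(0 9 4 8 1 3)|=6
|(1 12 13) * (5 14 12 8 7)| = |(1 8 7 5 14 12 13)| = 7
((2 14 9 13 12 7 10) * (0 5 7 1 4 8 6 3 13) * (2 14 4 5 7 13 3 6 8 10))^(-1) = ((0 7 2 4 10 14 9)(1 5 13 12))^(-1) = (0 9 14 10 4 2 7)(1 12 13 5)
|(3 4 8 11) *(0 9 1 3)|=7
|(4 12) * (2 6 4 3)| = 5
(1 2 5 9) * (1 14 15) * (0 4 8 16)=(0 4 8 16)(1 2 5 9 14 15)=[4, 2, 5, 3, 8, 9, 6, 7, 16, 14, 10, 11, 12, 13, 15, 1, 0]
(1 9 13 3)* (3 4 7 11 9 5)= (1 5 3)(4 7 11 9 13)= [0, 5, 2, 1, 7, 3, 6, 11, 8, 13, 10, 9, 12, 4]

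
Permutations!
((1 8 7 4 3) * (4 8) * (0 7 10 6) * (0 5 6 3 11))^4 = (0 3)(1 7)(4 8)(10 11)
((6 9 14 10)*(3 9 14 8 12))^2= ((3 9 8 12)(6 14 10))^2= (3 8)(6 10 14)(9 12)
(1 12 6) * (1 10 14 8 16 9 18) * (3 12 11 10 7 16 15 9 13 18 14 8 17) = (1 11 10 8 15 9 14 17 3 12 6 7 16 13 18) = [0, 11, 2, 12, 4, 5, 7, 16, 15, 14, 8, 10, 6, 18, 17, 9, 13, 3, 1]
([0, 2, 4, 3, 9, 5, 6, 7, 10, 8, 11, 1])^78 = (1 2 4 9 8 10 11)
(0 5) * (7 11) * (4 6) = [5, 1, 2, 3, 6, 0, 4, 11, 8, 9, 10, 7] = (0 5)(4 6)(7 11)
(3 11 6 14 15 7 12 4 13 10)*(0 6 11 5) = (0 6 14 15 7 12 4 13 10 3 5) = [6, 1, 2, 5, 13, 0, 14, 12, 8, 9, 3, 11, 4, 10, 15, 7]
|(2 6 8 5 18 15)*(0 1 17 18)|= 9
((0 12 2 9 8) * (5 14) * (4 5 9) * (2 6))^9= ((0 12 6 2 4 5 14 9 8))^9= (14)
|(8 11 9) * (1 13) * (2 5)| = 6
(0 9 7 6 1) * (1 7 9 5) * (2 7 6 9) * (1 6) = (0 5 6 1)(2 7 9) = [5, 0, 7, 3, 4, 6, 1, 9, 8, 2]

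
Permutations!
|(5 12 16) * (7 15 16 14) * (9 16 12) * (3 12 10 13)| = |(3 12 14 7 15 10 13)(5 9 16)| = 21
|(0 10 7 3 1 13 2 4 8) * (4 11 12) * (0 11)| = |(0 10 7 3 1 13 2)(4 8 11 12)| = 28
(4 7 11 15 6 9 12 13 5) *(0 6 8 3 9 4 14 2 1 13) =(0 6 4 7 11 15 8 3 9 12)(1 13 5 14 2) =[6, 13, 1, 9, 7, 14, 4, 11, 3, 12, 10, 15, 0, 5, 2, 8]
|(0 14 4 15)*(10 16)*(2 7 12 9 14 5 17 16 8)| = 13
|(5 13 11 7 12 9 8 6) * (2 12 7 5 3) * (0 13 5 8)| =9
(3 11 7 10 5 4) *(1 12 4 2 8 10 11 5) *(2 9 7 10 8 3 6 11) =(1 12 4 6 11 10)(2 3 5 9 7) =[0, 12, 3, 5, 6, 9, 11, 2, 8, 7, 1, 10, 4]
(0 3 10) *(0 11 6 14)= (0 3 10 11 6 14)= [3, 1, 2, 10, 4, 5, 14, 7, 8, 9, 11, 6, 12, 13, 0]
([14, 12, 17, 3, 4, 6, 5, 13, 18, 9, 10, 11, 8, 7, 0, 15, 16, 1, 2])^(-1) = (0 14)(1 17 2 18 8 12)(5 6)(7 13)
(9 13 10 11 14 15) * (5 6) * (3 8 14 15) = (3 8 14)(5 6)(9 13 10 11 15) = [0, 1, 2, 8, 4, 6, 5, 7, 14, 13, 11, 15, 12, 10, 3, 9]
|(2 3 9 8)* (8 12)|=5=|(2 3 9 12 8)|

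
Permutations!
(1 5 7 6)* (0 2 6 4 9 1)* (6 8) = (0 2 8 6)(1 5 7 4 9) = [2, 5, 8, 3, 9, 7, 0, 4, 6, 1]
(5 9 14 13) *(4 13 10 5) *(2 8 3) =(2 8 3)(4 13)(5 9 14 10) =[0, 1, 8, 2, 13, 9, 6, 7, 3, 14, 5, 11, 12, 4, 10]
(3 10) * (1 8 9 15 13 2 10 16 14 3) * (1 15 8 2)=(1 2 10 15 13)(3 16 14)(8 9)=[0, 2, 10, 16, 4, 5, 6, 7, 9, 8, 15, 11, 12, 1, 3, 13, 14]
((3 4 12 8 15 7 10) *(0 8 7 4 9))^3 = (0 4 10)(3 8 12)(7 9 15)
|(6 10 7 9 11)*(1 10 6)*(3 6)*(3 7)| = |(1 10 3 6 7 9 11)| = 7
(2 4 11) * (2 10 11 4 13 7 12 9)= (2 13 7 12 9)(10 11)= [0, 1, 13, 3, 4, 5, 6, 12, 8, 2, 11, 10, 9, 7]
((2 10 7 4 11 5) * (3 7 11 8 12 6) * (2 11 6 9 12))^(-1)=((2 10 6 3 7 4 8)(5 11)(9 12))^(-1)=(2 8 4 7 3 6 10)(5 11)(9 12)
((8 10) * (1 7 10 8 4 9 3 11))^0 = (11)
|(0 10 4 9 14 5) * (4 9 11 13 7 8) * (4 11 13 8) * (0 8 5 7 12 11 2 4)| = 35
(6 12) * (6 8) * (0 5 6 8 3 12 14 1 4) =(0 5 6 14 1 4)(3 12) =[5, 4, 2, 12, 0, 6, 14, 7, 8, 9, 10, 11, 3, 13, 1]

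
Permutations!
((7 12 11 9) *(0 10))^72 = ((0 10)(7 12 11 9))^72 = (12)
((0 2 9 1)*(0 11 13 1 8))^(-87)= ((0 2 9 8)(1 11 13))^(-87)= (13)(0 2 9 8)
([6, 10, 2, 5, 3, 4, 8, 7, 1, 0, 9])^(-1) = [9, 8, 2, 4, 5, 3, 0, 7, 6, 10, 1]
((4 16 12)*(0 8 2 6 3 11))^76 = (0 3 2)(4 16 12)(6 8 11)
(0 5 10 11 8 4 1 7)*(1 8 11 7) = (11)(0 5 10 7)(4 8) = [5, 1, 2, 3, 8, 10, 6, 0, 4, 9, 7, 11]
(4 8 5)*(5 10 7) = (4 8 10 7 5) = [0, 1, 2, 3, 8, 4, 6, 5, 10, 9, 7]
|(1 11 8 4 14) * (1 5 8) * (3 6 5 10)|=|(1 11)(3 6 5 8 4 14 10)|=14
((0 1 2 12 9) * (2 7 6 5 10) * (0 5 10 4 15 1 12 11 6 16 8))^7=(0 7 4 12 16 15 9 8 1 5)(2 10 6 11)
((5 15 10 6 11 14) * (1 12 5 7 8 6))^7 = ((1 12 5 15 10)(6 11 14 7 8))^7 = (1 5 10 12 15)(6 14 8 11 7)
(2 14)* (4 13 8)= [0, 1, 14, 3, 13, 5, 6, 7, 4, 9, 10, 11, 12, 8, 2]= (2 14)(4 13 8)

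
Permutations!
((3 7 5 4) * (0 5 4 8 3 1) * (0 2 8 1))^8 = ((0 5 1 2 8 3 7 4))^8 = (8)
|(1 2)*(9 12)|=2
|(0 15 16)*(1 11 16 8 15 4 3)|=|(0 4 3 1 11 16)(8 15)|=6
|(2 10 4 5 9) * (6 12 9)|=7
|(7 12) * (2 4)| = 2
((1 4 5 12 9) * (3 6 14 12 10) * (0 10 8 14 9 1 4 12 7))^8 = (0 14 5 9 3)(4 6 10 7 8)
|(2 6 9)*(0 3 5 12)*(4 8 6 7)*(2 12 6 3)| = |(0 2 7 4 8 3 5 6 9 12)| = 10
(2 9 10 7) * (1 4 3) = (1 4 3)(2 9 10 7) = [0, 4, 9, 1, 3, 5, 6, 2, 8, 10, 7]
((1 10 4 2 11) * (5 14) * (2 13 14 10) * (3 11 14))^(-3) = ((1 2 14 5 10 4 13 3 11))^(-3) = (1 13 5)(2 3 10)(4 14 11)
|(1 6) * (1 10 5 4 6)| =4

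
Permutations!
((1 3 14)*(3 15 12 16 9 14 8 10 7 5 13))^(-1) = (1 14 9 16 12 15)(3 13 5 7 10 8)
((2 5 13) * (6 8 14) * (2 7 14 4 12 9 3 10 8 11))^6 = (2 11 6 14 7 13 5)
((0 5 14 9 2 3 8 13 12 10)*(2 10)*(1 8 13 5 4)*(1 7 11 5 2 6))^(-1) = ((0 4 7 11 5 14 9 10)(1 8 2 3 13 12 6))^(-1) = (0 10 9 14 5 11 7 4)(1 6 12 13 3 2 8)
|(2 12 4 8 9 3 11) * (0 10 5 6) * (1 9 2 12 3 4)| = 8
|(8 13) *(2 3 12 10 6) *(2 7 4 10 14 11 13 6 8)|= 30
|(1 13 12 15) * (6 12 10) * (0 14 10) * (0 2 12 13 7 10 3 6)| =11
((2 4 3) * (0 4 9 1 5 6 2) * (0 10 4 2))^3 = (10)(0 1)(2 5)(6 9) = ((0 2 9 1 5 6)(3 10 4))^3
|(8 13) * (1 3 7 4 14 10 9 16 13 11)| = |(1 3 7 4 14 10 9 16 13 8 11)| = 11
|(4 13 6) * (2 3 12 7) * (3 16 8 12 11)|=30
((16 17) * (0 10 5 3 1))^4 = (17)(0 1 3 5 10)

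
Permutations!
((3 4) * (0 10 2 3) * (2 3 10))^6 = (0 2 10 3 4)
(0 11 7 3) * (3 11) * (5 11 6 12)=(0 3)(5 11 7 6 12)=[3, 1, 2, 0, 4, 11, 12, 6, 8, 9, 10, 7, 5]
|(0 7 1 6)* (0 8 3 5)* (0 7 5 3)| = 6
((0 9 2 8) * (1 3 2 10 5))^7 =(0 8 2 3 1 5 10 9)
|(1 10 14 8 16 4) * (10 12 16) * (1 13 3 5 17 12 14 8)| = 14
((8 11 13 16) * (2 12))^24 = ((2 12)(8 11 13 16))^24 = (16)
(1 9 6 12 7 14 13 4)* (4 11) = (1 9 6 12 7 14 13 11 4) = [0, 9, 2, 3, 1, 5, 12, 14, 8, 6, 10, 4, 7, 11, 13]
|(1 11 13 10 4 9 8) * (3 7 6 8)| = |(1 11 13 10 4 9 3 7 6 8)| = 10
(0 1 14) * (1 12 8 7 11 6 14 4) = (0 12 8 7 11 6 14)(1 4) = [12, 4, 2, 3, 1, 5, 14, 11, 7, 9, 10, 6, 8, 13, 0]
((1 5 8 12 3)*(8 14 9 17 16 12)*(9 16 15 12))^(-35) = (1 5 14 16 9 17 15 12 3)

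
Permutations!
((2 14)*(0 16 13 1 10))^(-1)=(0 10 1 13 16)(2 14)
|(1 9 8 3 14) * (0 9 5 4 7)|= |(0 9 8 3 14 1 5 4 7)|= 9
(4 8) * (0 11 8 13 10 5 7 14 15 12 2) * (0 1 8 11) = (1 8 4 13 10 5 7 14 15 12 2) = [0, 8, 1, 3, 13, 7, 6, 14, 4, 9, 5, 11, 2, 10, 15, 12]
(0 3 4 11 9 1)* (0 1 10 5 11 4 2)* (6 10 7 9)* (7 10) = (0 3 2)(5 11 6 7 9 10) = [3, 1, 0, 2, 4, 11, 7, 9, 8, 10, 5, 6]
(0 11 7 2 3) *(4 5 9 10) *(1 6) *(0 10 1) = [11, 6, 3, 10, 5, 9, 0, 2, 8, 1, 4, 7] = (0 11 7 2 3 10 4 5 9 1 6)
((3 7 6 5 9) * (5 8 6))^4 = (9) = ((3 7 5 9)(6 8))^4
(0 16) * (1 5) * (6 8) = (0 16)(1 5)(6 8) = [16, 5, 2, 3, 4, 1, 8, 7, 6, 9, 10, 11, 12, 13, 14, 15, 0]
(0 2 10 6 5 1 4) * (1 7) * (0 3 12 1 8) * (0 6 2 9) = (0 9)(1 4 3 12)(2 10)(5 7 8 6) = [9, 4, 10, 12, 3, 7, 5, 8, 6, 0, 2, 11, 1]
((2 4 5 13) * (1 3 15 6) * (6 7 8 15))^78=((1 3 6)(2 4 5 13)(7 8 15))^78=(15)(2 5)(4 13)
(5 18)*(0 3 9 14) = (0 3 9 14)(5 18) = [3, 1, 2, 9, 4, 18, 6, 7, 8, 14, 10, 11, 12, 13, 0, 15, 16, 17, 5]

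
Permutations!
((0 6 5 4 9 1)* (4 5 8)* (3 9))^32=((0 6 8 4 3 9 1))^32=(0 3 6 9 8 1 4)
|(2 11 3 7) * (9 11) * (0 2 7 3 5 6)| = 6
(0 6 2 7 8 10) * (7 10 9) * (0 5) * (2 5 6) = [2, 1, 10, 3, 4, 0, 5, 8, 9, 7, 6] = (0 2 10 6 5)(7 8 9)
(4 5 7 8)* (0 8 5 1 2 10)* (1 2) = [8, 1, 10, 3, 2, 7, 6, 5, 4, 9, 0] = (0 8 4 2 10)(5 7)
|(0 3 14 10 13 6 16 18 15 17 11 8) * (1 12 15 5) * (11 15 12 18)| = |(0 3 14 10 13 6 16 11 8)(1 18 5)(15 17)| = 18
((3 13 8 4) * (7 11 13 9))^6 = (3 4 8 13 11 7 9)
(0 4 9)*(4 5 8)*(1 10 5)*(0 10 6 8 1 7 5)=[7, 6, 2, 3, 9, 1, 8, 5, 4, 10, 0]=(0 7 5 1 6 8 4 9 10)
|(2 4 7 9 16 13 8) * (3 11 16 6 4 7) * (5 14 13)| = 12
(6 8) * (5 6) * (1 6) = (1 6 8 5) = [0, 6, 2, 3, 4, 1, 8, 7, 5]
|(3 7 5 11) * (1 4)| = 4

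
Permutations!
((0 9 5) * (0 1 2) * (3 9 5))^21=((0 5 1 2)(3 9))^21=(0 5 1 2)(3 9)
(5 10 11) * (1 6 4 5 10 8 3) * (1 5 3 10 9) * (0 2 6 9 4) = (0 2 6)(1 9)(3 5 8 10 11 4) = [2, 9, 6, 5, 3, 8, 0, 7, 10, 1, 11, 4]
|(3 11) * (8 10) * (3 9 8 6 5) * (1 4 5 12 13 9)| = 30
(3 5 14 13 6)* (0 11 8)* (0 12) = (0 11 8 12)(3 5 14 13 6) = [11, 1, 2, 5, 4, 14, 3, 7, 12, 9, 10, 8, 0, 6, 13]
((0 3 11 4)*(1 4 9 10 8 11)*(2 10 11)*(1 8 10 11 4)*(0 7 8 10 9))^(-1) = (0 11 2 8 7 4 9 10 3)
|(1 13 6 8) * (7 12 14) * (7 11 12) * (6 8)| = 3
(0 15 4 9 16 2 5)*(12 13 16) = (0 15 4 9 12 13 16 2 5) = [15, 1, 5, 3, 9, 0, 6, 7, 8, 12, 10, 11, 13, 16, 14, 4, 2]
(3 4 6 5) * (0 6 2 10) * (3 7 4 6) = (0 3 6 5 7 4 2 10) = [3, 1, 10, 6, 2, 7, 5, 4, 8, 9, 0]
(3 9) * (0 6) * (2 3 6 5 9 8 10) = (0 5 9 6)(2 3 8 10) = [5, 1, 3, 8, 4, 9, 0, 7, 10, 6, 2]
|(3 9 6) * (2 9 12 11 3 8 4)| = |(2 9 6 8 4)(3 12 11)| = 15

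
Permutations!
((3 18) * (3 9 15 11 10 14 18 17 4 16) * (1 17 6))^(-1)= (1 6 3 16 4 17)(9 18 14 10 11 15)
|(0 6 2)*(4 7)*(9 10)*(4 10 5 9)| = 6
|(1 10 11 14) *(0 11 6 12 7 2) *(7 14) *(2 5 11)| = |(0 2)(1 10 6 12 14)(5 11 7)| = 30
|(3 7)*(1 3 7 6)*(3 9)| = |(1 9 3 6)| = 4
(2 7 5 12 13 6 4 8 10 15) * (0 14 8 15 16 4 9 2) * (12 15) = [14, 1, 7, 3, 12, 15, 9, 5, 10, 2, 16, 11, 13, 6, 8, 0, 4] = (0 14 8 10 16 4 12 13 6 9 2 7 5 15)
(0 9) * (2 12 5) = (0 9)(2 12 5) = [9, 1, 12, 3, 4, 2, 6, 7, 8, 0, 10, 11, 5]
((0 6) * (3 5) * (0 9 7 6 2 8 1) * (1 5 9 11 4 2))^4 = (2 9 4 3 11 5 6 8 7)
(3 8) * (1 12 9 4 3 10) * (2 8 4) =[0, 12, 8, 4, 3, 5, 6, 7, 10, 2, 1, 11, 9] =(1 12 9 2 8 10)(3 4)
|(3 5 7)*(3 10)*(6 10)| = 5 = |(3 5 7 6 10)|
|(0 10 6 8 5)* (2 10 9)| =|(0 9 2 10 6 8 5)| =7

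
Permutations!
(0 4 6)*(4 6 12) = [6, 1, 2, 3, 12, 5, 0, 7, 8, 9, 10, 11, 4] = (0 6)(4 12)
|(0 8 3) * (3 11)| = 4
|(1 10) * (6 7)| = |(1 10)(6 7)| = 2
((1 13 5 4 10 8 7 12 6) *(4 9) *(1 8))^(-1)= (1 10 4 9 5 13)(6 12 7 8)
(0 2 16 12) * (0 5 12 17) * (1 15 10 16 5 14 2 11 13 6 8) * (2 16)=[11, 15, 5, 3, 4, 12, 8, 7, 1, 9, 2, 13, 14, 6, 16, 10, 17, 0]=(0 11 13 6 8 1 15 10 2 5 12 14 16 17)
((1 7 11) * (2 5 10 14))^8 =((1 7 11)(2 5 10 14))^8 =(14)(1 11 7)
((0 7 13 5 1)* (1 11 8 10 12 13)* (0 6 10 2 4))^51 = (0 6 13 8)(1 12 11 4)(2 7 10 5)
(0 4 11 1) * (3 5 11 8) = (0 4 8 3 5 11 1) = [4, 0, 2, 5, 8, 11, 6, 7, 3, 9, 10, 1]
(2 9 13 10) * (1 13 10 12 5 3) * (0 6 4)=[6, 13, 9, 1, 0, 3, 4, 7, 8, 10, 2, 11, 5, 12]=(0 6 4)(1 13 12 5 3)(2 9 10)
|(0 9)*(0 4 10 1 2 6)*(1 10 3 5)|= |(10)(0 9 4 3 5 1 2 6)|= 8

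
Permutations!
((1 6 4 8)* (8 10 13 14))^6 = ((1 6 4 10 13 14 8))^6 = (1 8 14 13 10 4 6)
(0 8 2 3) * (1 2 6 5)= (0 8 6 5 1 2 3)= [8, 2, 3, 0, 4, 1, 5, 7, 6]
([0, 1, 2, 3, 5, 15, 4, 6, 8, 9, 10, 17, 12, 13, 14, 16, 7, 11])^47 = [0, 1, 2, 3, 6, 4, 7, 16, 8, 9, 10, 17, 12, 13, 14, 5, 15, 11]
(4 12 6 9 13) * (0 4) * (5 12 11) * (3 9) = [4, 1, 2, 9, 11, 12, 3, 7, 8, 13, 10, 5, 6, 0] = (0 4 11 5 12 6 3 9 13)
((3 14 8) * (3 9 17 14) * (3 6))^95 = (3 6)(8 14 17 9)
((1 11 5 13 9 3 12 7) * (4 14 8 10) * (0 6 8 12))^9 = ((0 6 8 10 4 14 12 7 1 11 5 13 9 3))^9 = (0 11 4 3 1 10 9 7 8 13 12 6 5 14)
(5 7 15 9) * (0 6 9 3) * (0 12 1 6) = [0, 6, 2, 12, 4, 7, 9, 15, 8, 5, 10, 11, 1, 13, 14, 3] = (1 6 9 5 7 15 3 12)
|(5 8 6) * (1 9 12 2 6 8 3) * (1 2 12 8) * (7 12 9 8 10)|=4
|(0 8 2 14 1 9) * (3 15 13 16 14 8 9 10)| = |(0 9)(1 10 3 15 13 16 14)(2 8)| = 14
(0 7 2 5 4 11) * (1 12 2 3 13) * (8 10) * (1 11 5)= [7, 12, 1, 13, 5, 4, 6, 3, 10, 9, 8, 0, 2, 11]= (0 7 3 13 11)(1 12 2)(4 5)(8 10)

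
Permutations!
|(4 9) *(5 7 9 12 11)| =|(4 12 11 5 7 9)| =6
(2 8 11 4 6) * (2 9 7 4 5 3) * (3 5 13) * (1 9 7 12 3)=(1 9 12 3 2 8 11 13)(4 6 7)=[0, 9, 8, 2, 6, 5, 7, 4, 11, 12, 10, 13, 3, 1]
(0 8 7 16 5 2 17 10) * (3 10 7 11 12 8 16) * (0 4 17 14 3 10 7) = (0 16 5 2 14 3 7 10 4 17)(8 11 12) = [16, 1, 14, 7, 17, 2, 6, 10, 11, 9, 4, 12, 8, 13, 3, 15, 5, 0]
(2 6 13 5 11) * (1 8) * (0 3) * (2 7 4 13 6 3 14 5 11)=(0 14 5 2 3)(1 8)(4 13 11 7)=[14, 8, 3, 0, 13, 2, 6, 4, 1, 9, 10, 7, 12, 11, 5]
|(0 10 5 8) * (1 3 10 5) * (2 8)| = 12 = |(0 5 2 8)(1 3 10)|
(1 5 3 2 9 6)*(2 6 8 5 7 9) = (1 7 9 8 5 3 6) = [0, 7, 2, 6, 4, 3, 1, 9, 5, 8]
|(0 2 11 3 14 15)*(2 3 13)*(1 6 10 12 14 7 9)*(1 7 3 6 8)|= 6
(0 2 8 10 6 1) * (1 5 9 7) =[2, 0, 8, 3, 4, 9, 5, 1, 10, 7, 6] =(0 2 8 10 6 5 9 7 1)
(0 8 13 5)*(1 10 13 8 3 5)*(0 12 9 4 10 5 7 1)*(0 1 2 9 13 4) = (0 3 7 2 9)(1 5 12 13)(4 10) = [3, 5, 9, 7, 10, 12, 6, 2, 8, 0, 4, 11, 13, 1]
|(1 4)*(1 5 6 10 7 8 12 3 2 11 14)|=|(1 4 5 6 10 7 8 12 3 2 11 14)|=12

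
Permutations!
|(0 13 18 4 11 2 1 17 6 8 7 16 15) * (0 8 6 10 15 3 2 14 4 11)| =18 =|(0 13 18 11 14 4)(1 17 10 15 8 7 16 3 2)|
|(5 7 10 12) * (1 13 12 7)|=|(1 13 12 5)(7 10)|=4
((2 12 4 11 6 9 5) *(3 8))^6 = (2 5 9 6 11 4 12)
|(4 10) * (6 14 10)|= 4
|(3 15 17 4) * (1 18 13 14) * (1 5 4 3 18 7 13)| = |(1 7 13 14 5 4 18)(3 15 17)| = 21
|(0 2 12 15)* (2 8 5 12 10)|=10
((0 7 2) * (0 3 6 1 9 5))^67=(0 3 9 7 6 5 2 1)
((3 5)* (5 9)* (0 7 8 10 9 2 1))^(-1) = ((0 7 8 10 9 5 3 2 1))^(-1) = (0 1 2 3 5 9 10 8 7)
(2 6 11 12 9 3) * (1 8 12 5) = (1 8 12 9 3 2 6 11 5) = [0, 8, 6, 2, 4, 1, 11, 7, 12, 3, 10, 5, 9]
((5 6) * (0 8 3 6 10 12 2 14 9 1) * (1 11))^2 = (0 3 5 12 14 11)(1 8 6 10 2 9)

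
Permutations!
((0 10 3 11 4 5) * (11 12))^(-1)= ((0 10 3 12 11 4 5))^(-1)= (0 5 4 11 12 3 10)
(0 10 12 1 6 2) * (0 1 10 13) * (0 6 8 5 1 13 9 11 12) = (0 9 11 12 10)(1 8 5)(2 13 6) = [9, 8, 13, 3, 4, 1, 2, 7, 5, 11, 0, 12, 10, 6]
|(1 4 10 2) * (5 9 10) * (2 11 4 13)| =|(1 13 2)(4 5 9 10 11)| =15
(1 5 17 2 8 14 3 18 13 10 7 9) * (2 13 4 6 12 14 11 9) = (1 5 17 13 10 7 2 8 11 9)(3 18 4 6 12 14) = [0, 5, 8, 18, 6, 17, 12, 2, 11, 1, 7, 9, 14, 10, 3, 15, 16, 13, 4]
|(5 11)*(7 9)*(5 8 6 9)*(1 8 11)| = |(11)(1 8 6 9 7 5)| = 6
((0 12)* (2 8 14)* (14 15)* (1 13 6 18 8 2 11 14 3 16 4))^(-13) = ((0 12)(1 13 6 18 8 15 3 16 4)(11 14))^(-13) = (0 12)(1 15 13 3 6 16 18 4 8)(11 14)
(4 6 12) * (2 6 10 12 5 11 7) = (2 6 5 11 7)(4 10 12) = [0, 1, 6, 3, 10, 11, 5, 2, 8, 9, 12, 7, 4]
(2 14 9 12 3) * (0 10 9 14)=(14)(0 10 9 12 3 2)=[10, 1, 0, 2, 4, 5, 6, 7, 8, 12, 9, 11, 3, 13, 14]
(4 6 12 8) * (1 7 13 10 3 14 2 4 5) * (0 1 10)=(0 1 7 13)(2 4 6 12 8 5 10 3 14)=[1, 7, 4, 14, 6, 10, 12, 13, 5, 9, 3, 11, 8, 0, 2]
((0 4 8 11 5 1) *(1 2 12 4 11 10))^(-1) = (0 1 10 8 4 12 2 5 11)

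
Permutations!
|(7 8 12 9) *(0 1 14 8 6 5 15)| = |(0 1 14 8 12 9 7 6 5 15)| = 10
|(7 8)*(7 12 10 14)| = 5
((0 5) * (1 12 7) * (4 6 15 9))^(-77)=((0 5)(1 12 7)(4 6 15 9))^(-77)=(0 5)(1 12 7)(4 9 15 6)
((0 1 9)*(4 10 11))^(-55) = (0 9 1)(4 11 10)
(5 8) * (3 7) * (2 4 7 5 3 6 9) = (2 4 7 6 9)(3 5 8) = [0, 1, 4, 5, 7, 8, 9, 6, 3, 2]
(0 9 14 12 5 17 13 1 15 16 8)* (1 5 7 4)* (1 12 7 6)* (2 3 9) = [2, 15, 3, 9, 12, 17, 1, 4, 0, 14, 10, 11, 6, 5, 7, 16, 8, 13] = (0 2 3 9 14 7 4 12 6 1 15 16 8)(5 17 13)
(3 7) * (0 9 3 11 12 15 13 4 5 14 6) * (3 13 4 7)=(0 9 13 7 11 12 15 4 5 14 6)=[9, 1, 2, 3, 5, 14, 0, 11, 8, 13, 10, 12, 15, 7, 6, 4]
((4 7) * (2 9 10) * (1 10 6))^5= (10)(4 7)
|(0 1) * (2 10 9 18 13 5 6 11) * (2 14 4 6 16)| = 28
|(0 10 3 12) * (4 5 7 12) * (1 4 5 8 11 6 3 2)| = |(0 10 2 1 4 8 11 6 3 5 7 12)| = 12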